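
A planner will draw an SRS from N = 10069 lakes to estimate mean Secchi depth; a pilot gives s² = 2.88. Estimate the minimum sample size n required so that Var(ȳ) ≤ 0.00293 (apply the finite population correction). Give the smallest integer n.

896

Without fpc, n₀ = s²/D = 2.88/0.00293 = 982.9352.
With fpc, (1 − n/N)·s²/n ≤ D requires n ≥ n₀/(1 + n₀/N) = 982.9352/(1 + 982.9352/10069) = 895.5151.
Rounding up, n = 896.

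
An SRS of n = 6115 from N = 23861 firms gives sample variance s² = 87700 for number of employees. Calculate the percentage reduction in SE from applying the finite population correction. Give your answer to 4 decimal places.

13.7606

f = n/N = 6115/23861 = 0.25627593.
SE_no-fpc = √(s²/n) = 3.7870546; SE_fpc = √((1−f)s²/n) = 3.2659346.
Ratio = √(1−f) = 0.86239438. Reduction = 100·(1 − 0.86239438) = 13.7606%.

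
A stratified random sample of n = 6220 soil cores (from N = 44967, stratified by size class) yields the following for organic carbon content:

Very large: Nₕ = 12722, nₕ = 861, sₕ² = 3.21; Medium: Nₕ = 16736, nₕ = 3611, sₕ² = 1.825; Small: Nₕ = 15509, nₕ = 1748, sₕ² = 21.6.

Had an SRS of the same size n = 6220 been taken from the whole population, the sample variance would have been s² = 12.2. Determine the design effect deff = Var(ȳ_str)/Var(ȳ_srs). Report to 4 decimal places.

0.9688

Var(ȳ_str) = Σ Wₕ²(1−fₕ)sₕ²/nₕ with Wₕ = Nₕ/44967:
  Very large: (12722/44967)²·(1−861/12722)·3.21/861 = 2.7822154 × 10^-4
  Medium: (16736/44967)²·(1−3611/16736)·1.825/3611 = 5.490331 × 10^-5
  Small: (15509/44967)²·(1−1748/15509)·21.6/1748 = 0.0013042423
  → Var(ȳ_str) = 0.0016373672.
Var(ȳ_srs) = (1 − 6220/44967)·12.2/6220 = 0.0016901047.
deff = 0.0016373672 / 0.0016901047 = 0.9688.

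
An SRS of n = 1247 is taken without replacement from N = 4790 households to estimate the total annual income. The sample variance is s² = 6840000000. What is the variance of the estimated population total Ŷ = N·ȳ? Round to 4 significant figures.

Var(Ŷ) = N²·Var(ȳ) = N²·(1 − n/N)·s²/n.
f = 1247/4790 = 0.26033403; Var(ȳ) = 0.73966597·6840000000/1247 = 4.0571894 × 10^6.
Var(Ŷ) = 4790² · (4.0571894 × 10^6) = 9.3088559 × 10^13.

9.309 × 10^13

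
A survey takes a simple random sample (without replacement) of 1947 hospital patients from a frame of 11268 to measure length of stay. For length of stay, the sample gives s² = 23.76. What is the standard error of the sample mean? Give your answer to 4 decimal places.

0.1005

Under SRS without replacement, Var(ȳ) = (1 − f)·s²/n with f = n/N = 1947/11268 = 0.17279020.
Var(ȳ) = (1 − 0.17279020)·23.76/1947 = 0.82720980·0.01220339 = 0.010094764.
SE(ȳ) = √(0.010094764) = 0.1005.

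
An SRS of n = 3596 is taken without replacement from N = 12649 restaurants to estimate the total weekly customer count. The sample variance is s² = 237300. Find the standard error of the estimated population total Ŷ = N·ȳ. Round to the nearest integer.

86929

Var(Ŷ) = N²·Var(ȳ) = N²·(1 − n/N)·s²/n.
f = 3596/12649 = 0.28429125; Var(ȳ) = 0.71570875·237300/3596 = 47.229613.
Var(Ŷ) = 12649² · 47.229613 = 7.5566059 × 10^9.
SE(Ŷ) = √(7.5566059 × 10^9) = 86929.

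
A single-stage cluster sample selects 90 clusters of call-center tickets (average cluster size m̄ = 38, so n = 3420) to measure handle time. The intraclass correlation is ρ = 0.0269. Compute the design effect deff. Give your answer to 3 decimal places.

deff = 1 + (38 − 1)·0.0269 = 1 + 0.9953 = 1.9953.

1.995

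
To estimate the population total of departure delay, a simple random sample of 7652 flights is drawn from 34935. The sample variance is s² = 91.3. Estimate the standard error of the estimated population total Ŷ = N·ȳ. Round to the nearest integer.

Var(Ŷ) = N²·Var(ȳ) = N²·(1 − n/N)·s²/n.
f = 7652/34935 = 0.21903535; Var(ȳ) = 0.78096465·91.3/7652 = 0.0093180962.
Var(Ŷ) = 34935² · 0.0093180962 = 1.137231 × 10^7.
SE(Ŷ) = √(1.137231 × 10^7) = 3372.

3372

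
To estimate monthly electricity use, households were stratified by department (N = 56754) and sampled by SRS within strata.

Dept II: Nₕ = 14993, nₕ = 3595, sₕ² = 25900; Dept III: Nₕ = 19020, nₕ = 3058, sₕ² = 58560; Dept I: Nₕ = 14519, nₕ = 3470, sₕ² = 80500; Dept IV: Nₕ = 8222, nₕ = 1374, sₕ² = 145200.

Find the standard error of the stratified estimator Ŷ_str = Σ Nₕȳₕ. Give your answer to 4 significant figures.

Var(Ŷ_str) = Σₕ Nₕ²(1 − fₕ)sₕ²/nₕ.
Dept II: 14993²·(1 − 3595/14993)·25900/3595 = 1.2311701 × 10^9.
Dept III: 19020²·(1 − 3058/19020)·58560/3058 = 5.8138177 × 10^9.
Dept I: 14519²·(1 − 3470/14519)·80500/3470 = 3.7215691 × 10^9.
Dept IV: 8222²·(1 − 1374/8222)·145200/1374 = 5.9500567 × 10^9.
Sum = 1.6716614 × 10^10.
SE = √(1.6716614 × 10^10) = 129300.

129300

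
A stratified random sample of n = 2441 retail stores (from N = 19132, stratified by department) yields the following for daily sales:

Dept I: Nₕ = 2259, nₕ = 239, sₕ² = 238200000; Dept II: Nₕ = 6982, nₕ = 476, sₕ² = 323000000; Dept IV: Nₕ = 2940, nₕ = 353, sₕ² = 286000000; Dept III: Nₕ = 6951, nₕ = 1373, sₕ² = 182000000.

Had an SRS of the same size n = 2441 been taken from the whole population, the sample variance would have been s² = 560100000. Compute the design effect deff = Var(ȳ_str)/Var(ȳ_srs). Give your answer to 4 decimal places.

Var(ȳ_str) = Σ Wₕ²(1−fₕ)sₕ²/nₕ with Wₕ = Nₕ/19132:
  Dept I: (2259/19132)²·(1−239/2259)·238200000/239 = 12424.837
  Dept II: (6982/19132)²·(1−476/6982)·323000000/476 = 84210.981
  Dept IV: (2940/19132)²·(1−353/2940)·286000000/353 = 16835.047
  Dept III: (6951/19132)²·(1−1373/6951)·182000000/1373 = 14041.254
  → Var(ȳ_str) = 127512.12.
Var(ȳ_srs) = (1 − 2441/19132)·560100000/2441 = 200179.58.
deff = 127512.12 / 200179.58 = 0.6370.

0.6370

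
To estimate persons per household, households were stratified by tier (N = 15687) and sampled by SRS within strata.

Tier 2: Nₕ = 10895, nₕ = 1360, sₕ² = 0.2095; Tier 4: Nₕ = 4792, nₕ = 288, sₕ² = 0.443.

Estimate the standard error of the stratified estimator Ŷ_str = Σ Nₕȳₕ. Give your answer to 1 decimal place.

221.8

Var(Ŷ_str) = Σₕ Nₕ²(1 − fₕ)sₕ²/nₕ.
Tier 2: 10895²·(1 − 1360/10895)·0.2095/1360 = 16002.692.
Tier 4: 4792²·(1 − 288/4792)·0.443/288 = 33199.109.
Sum = 49201.801.
SE = √(49201.801) = 221.8.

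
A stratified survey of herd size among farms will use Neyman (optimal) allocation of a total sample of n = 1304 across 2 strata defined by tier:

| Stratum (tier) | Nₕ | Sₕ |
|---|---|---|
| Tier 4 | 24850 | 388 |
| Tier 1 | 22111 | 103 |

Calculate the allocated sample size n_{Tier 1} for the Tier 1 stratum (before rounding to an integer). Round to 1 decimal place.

Neyman allocation: nₕ = n·NₕSₕ / Σⱼ NⱼSⱼ.
Σ NⱼSⱼ = 24850·388 + 22111·103 = 1.1919233 × 10^7.
n_{Tier 1} = 1304·22111·103 / (1.1919233 × 10^7) = 249.2.

249.2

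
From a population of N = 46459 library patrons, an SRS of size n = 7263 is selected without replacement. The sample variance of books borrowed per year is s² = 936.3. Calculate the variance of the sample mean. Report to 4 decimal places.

0.1088

Under SRS without replacement, Var(ȳ) = (1 − f)·s²/n with f = n/N = 7263/46459 = 0.15633139.
Var(ȳ) = (1 − 0.15633139)·936.3/7263 = 0.84366861·0.12891367 = 0.10876042.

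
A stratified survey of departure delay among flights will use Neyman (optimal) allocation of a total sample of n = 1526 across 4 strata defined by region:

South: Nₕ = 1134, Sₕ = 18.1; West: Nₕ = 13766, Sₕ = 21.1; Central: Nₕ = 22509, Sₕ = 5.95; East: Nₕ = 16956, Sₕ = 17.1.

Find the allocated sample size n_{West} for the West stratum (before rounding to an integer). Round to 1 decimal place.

603.2

Neyman allocation: nₕ = n·NₕSₕ / Σⱼ NⱼSⱼ.
Σ NⱼSⱼ = 1134·18.1 + 13766·21.1 + 22509·5.95 + 16956·17.1 = 734864.15.
n_{West} = 1526·13766·21.1 / 734864.15 = 603.2.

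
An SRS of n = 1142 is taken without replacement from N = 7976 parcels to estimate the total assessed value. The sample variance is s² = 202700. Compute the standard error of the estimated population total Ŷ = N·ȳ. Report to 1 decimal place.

98361.2

Var(Ŷ) = N²·Var(ȳ) = N²·(1 − n/N)·s²/n.
f = 1142/7976 = 0.14317954; Var(ȳ) = 0.85682046·202700/1142 = 152.08188.
Var(Ŷ) = 7976² · 152.08188 = 9.6749285 × 10^9.
SE(Ŷ) = √(9.6749285 × 10^9) = 98361.2.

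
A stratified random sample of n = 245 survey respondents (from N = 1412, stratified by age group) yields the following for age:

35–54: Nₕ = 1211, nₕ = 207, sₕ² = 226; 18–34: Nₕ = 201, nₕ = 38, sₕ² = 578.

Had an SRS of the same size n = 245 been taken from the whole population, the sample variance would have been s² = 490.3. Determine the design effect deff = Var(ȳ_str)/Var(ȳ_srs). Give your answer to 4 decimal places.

0.5537

Var(ȳ_str) = Σ Wₕ²(1−fₕ)sₕ²/nₕ with Wₕ = Nₕ/1412:
  35–54: (1211/1412)²·(1−207/1211)·226/207 = 0.66580424
  18–34: (201/1412)²·(1−38/201)·578/38 = 0.24995309
  → Var(ȳ_str) = 0.91575733.
Var(ȳ_srs) = (1 − 245/1412)·490.3/245 = 1.6539865.
deff = 0.91575733 / 1.6539865 = 0.5537.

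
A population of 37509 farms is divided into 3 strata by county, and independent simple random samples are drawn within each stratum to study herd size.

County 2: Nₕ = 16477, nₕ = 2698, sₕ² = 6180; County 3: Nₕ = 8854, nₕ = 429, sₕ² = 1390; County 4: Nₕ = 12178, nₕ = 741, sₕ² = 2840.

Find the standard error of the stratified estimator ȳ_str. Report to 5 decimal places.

Var(ȳ_str) = Σₕ Wₕ²(1 − fₕ)sₕ²/nₕ with Wₕ = Nₕ/N, N = 37509.
County 2: Wₕ = 0.43928124; term = 0.43928124²·(1 − 0.16374340)·6180/2698 = 0.36963356.
County 3: Wₕ = 0.23605001; term = 0.23605001²·(1 − 0.04845268)·1390/429 = 0.17178924.
County 4: Wₕ = 0.32466875; term = 0.32466875²·(1 − 0.06084743)·2840/741 = 0.37941741.
Sum = 0.92084021.
SE = √(0.92084021) = 0.95960.

0.95960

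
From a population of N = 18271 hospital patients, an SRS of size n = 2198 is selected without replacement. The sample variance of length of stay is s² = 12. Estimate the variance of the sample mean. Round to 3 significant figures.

Under SRS without replacement, Var(ȳ) = (1 − f)·s²/n with f = n/N = 2198/18271 = 0.12029993.
Var(ȳ) = (1 − 0.12029993)·12/2198 = 0.87970007·0.0054595086 = 0.0048027301.

0.00480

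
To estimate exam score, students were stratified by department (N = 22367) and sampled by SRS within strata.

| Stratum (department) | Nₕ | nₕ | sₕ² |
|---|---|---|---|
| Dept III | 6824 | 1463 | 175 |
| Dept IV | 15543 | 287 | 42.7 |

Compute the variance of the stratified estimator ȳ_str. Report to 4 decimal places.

0.0793

Var(ȳ_str) = Σₕ Wₕ²(1 − fₕ)sₕ²/nₕ with Wₕ = Nₕ/N, N = 22367.
Dept III: Wₕ = 0.30509232; term = 0.30509232²·(1 − 0.21439039)·175/1463 = 0.0087470795.
Dept IV: Wₕ = 0.69490768; term = 0.69490768²·(1 − 0.01846490)·42.7/287 = 0.070518981.
Sum = 0.079266061.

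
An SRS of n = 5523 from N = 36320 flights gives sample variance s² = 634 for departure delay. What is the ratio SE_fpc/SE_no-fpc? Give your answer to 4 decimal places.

f = n/N = 5523/36320 = 0.15206498.
SE_no-fpc = √(s²/n) = 0.33881069; SE_fpc = √((1−f)s²/n) = 0.31198836.
Ratio = √(1−f) = 0.92083387.

0.9208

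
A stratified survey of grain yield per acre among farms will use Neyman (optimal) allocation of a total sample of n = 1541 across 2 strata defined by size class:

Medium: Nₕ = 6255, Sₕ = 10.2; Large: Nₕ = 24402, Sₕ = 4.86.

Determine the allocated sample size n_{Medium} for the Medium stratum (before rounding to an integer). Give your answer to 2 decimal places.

539.04

Neyman allocation: nₕ = n·NₕSₕ / Σⱼ NⱼSⱼ.
Σ NⱼSⱼ = 6255·10.2 + 24402·4.86 = 182394.72.
n_{Medium} = 1541·6255·10.2 / 182394.72 = 539.04.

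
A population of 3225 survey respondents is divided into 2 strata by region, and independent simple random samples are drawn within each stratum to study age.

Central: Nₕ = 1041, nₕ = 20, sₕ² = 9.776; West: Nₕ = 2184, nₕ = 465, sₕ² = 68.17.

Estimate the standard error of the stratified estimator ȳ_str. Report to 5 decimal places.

Var(ȳ_str) = Σₕ Wₕ²(1 − fₕ)sₕ²/nₕ with Wₕ = Nₕ/N, N = 3225.
Central: Wₕ = 0.32279070; term = 0.32279070²·(1 − 0.01921230)·9.776/20 = 0.049951465.
West: Wₕ = 0.67720930; term = 0.67720930²·(1 − 0.21291209)·68.17/465 = 0.05291873.
Sum = 0.1028702.
SE = √(0.1028702) = 0.32073.

0.32073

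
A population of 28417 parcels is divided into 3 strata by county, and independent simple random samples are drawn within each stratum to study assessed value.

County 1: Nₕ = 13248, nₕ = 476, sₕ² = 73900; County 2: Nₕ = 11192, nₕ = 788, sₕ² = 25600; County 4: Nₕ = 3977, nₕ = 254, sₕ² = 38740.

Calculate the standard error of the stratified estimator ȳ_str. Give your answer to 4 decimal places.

6.3255

Var(ȳ_str) = Σₕ Wₕ²(1 − fₕ)sₕ²/nₕ with Wₕ = Nₕ/N, N = 28417.
County 1: Wₕ = 0.46619981; term = 0.46619981²·(1 − 0.03592995)·73900/476 = 32.530464.
County 2: Wₕ = 0.39384875; term = 0.39384875²·(1 − 0.07040743)·25600/788 = 4.6845226.
County 4: Wₕ = 0.13995144; term = 0.13995144²·(1 − 0.06386724)·38740/254 = 2.7965209.
Sum = 40.011508.
SE = √(40.011508) = 6.3255.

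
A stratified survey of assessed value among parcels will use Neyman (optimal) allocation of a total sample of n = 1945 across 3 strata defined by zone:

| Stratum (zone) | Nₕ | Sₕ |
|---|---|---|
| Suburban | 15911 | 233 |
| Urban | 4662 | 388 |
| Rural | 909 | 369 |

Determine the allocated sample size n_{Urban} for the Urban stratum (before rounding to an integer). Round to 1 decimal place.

601.2

Neyman allocation: nₕ = n·NₕSₕ / Σⱼ NⱼSⱼ.
Σ NⱼSⱼ = 15911·233 + 4662·388 + 909·369 = 5.85154 × 10^6.
n_{Urban} = 1945·4662·388 / (5.85154 × 10^6) = 601.2.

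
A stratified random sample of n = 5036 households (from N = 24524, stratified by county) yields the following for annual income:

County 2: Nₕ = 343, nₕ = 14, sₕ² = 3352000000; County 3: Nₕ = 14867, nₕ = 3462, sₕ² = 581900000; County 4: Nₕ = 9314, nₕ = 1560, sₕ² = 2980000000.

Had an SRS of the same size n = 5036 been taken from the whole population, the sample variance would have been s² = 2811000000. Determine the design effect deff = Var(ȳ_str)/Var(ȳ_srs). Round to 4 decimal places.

Var(ȳ_str) = Σ Wₕ²(1−fₕ)sₕ²/nₕ with Wₕ = Nₕ/24524:
  County 2: (343/24524)²·(1−14/343)·3352000000/14 = 44924.513
  County 3: (14867/24524)²·(1−3462/14867)·581900000/3462 = 47386.792
  County 4: (9314/24524)²·(1−1560/9314)·2980000000/1560 = 229388.2
  → Var(ȳ_str) = 321699.51.
Var(ȳ_srs) = (1 − 5036/24524)·2811000000/5036 = 443558.69.
deff = 321699.51 / 443558.69 = 0.7253.

0.7253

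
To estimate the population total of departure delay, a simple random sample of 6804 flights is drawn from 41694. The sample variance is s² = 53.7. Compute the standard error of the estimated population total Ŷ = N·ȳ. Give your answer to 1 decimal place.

3388.4

Var(Ŷ) = N²·Var(ȳ) = N²·(1 − n/N)·s²/n.
f = 6804/41694 = 0.16318895; Var(ȳ) = 0.83681105·53.7/6804 = 0.0066044611.
Var(Ŷ) = 41694² · 0.0066044611 = 1.1481127 × 10^7.
SE(Ŷ) = √(1.1481127 × 10^7) = 3388.4.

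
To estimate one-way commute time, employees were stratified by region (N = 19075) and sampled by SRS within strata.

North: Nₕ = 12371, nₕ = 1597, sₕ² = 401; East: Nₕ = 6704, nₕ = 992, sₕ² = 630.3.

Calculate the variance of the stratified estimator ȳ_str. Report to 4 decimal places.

Var(ȳ_str) = Σₕ Wₕ²(1 − fₕ)sₕ²/nₕ with Wₕ = Nₕ/N, N = 19075.
North: Wₕ = 0.64854522; term = 0.64854522²·(1 − 0.12909223)·401/1597 = 0.091979732.
East: Wₕ = 0.35145478; term = 0.35145478²·(1 − 0.14797136)·630.3/992 = 0.066869603.
Sum = 0.15884934.

0.1588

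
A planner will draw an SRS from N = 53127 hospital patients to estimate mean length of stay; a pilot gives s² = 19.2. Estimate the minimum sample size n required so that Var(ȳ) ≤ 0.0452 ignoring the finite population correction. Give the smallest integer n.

425

Without fpc, n₀ = s²/D = 19.2/0.0452 = 424.7788.
Rounding up, n = 425.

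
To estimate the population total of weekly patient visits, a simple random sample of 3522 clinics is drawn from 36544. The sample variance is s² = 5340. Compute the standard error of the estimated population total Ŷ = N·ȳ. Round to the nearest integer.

42775

Var(Ŷ) = N²·Var(ȳ) = N²·(1 − n/N)·s²/n.
f = 3522/36544 = 0.09637697; Var(ȳ) = 0.90362303·5340/3522 = 1.3700588.
Var(Ŷ) = 36544² · 1.3700588 = 1.8296641 × 10^9.
SE(Ŷ) = √(1.8296641 × 10^9) = 42775.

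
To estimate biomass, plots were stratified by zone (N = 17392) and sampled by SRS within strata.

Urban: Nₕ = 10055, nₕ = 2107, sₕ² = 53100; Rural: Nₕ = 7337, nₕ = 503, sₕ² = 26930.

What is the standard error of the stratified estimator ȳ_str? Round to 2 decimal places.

Var(ȳ_str) = Σₕ Wₕ²(1 − fₕ)sₕ²/nₕ with Wₕ = Nₕ/N, N = 17392.
Urban: Wₕ = 0.57813937; term = 0.57813937²·(1 − 0.20954749)·53100/2107 = 6.6584151.
Rural: Wₕ = 0.42186063; term = 0.42186063²·(1 − 0.06855663)·26930/503 = 8.8748865.
Sum = 15.533302.
SE = √(15.533302) = 3.94.

3.94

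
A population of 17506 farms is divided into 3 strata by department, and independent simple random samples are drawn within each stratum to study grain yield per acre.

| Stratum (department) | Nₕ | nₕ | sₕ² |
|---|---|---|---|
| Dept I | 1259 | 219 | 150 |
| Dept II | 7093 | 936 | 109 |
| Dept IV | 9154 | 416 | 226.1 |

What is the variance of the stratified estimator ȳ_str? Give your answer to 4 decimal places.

Var(ȳ_str) = Σₕ Wₕ²(1 − fₕ)sₕ²/nₕ with Wₕ = Nₕ/N, N = 17506.
Dept I: Wₕ = 0.07191820; term = 0.07191820²·(1 − 0.17394758)·150/219 = 0.0029263911.
Dept II: Wₕ = 0.40517537; term = 0.40517537²·(1 − 0.13196109)·109/936 = 0.016594949.
Dept IV: Wₕ = 0.52290643; term = 0.52290643²·(1 − 0.04544461)·226.1/416 = 0.14185882.
Sum = 0.16138016.

0.1614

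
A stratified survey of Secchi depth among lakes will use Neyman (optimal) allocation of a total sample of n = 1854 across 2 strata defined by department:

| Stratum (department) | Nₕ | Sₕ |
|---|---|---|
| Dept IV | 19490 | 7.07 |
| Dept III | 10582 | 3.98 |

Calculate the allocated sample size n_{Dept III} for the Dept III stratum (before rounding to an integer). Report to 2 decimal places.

434.01

Neyman allocation: nₕ = n·NₕSₕ / Σⱼ NⱼSⱼ.
Σ NⱼSⱼ = 19490·7.07 + 10582·3.98 = 179910.66.
n_{Dept III} = 1854·10582·3.98 / 179910.66 = 434.01.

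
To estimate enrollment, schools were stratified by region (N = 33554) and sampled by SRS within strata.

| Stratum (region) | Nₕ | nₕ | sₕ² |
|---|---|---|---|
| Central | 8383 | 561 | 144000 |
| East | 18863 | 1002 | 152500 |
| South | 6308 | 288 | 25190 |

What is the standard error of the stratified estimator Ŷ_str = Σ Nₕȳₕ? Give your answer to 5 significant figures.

Var(Ŷ_str) = Σₕ Nₕ²(1 − fₕ)sₕ²/nₕ.
Central: 8383²·(1 − 561/8383)·144000/561 = 1.6831271 × 10^10.
East: 18863²·(1 − 1002/18863)·152500/1002 = 5.1276533 × 10^10.
South: 6308²·(1 − 288/6308)·25190/288 = 3.3214205 × 10^9.
Sum = 7.1429225 × 10^10.
SE = √(7.1429225 × 10^10) = 267260.

267260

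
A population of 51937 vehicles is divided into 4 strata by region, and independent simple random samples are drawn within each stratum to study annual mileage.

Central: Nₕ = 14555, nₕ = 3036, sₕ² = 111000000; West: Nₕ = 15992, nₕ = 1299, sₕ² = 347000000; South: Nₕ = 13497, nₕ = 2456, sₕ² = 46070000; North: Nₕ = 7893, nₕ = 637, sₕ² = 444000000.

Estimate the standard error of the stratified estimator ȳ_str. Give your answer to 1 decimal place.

203.4

Var(ȳ_str) = Σₕ Wₕ²(1 − fₕ)sₕ²/nₕ with Wₕ = Nₕ/N, N = 51937.
Central: Wₕ = 0.28024337; term = 0.28024337²·(1 − 0.20858811)·111000000/3036 = 2272.4507.
West: Wₕ = 0.30791151; term = 0.30791151²·(1 − 0.08122811)·347000000/1299 = 23269.115.
South: Wₕ = 0.25987254; term = 0.25987254²·(1 − 0.18196636)·46070000/2456 = 1036.2911.
North: Wₕ = 0.15197258; term = 0.15197258²·(1 − 0.08070442)·444000000/637 = 14798.892.
Sum = 41376.749.
SE = √(41376.749) = 203.4.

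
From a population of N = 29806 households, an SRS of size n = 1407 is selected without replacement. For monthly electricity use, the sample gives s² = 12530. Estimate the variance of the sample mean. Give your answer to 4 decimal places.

Under SRS without replacement, Var(ȳ) = (1 − f)·s²/n with f = n/N = 1407/29806 = 0.04720526.
Var(ȳ) = (1 − 0.04720526)·12530/1407 = 0.95279474·8.9054726 = 8.4850875.

8.4851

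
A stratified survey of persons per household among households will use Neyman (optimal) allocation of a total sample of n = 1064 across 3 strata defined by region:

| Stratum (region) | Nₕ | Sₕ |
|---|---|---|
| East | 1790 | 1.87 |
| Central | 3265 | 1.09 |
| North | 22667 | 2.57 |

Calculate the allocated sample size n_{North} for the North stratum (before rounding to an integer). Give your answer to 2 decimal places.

Neyman allocation: nₕ = n·NₕSₕ / Σⱼ NⱼSⱼ.
Σ NⱼSⱼ = 1790·1.87 + 3265·1.09 + 22667·2.57 = 65160.34.
n_{North} = 1064·22667·2.57 / 65160.34 = 951.23.

951.23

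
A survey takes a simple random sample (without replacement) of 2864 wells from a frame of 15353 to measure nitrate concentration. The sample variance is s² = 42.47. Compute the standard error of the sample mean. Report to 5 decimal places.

Under SRS without replacement, Var(ȳ) = (1 − f)·s²/n with f = n/N = 2864/15353 = 0.18654335.
Var(ȳ) = (1 − 0.18654335)·42.47/2864 = 0.81345665·0.014828911 = 0.012062676.
SE(ȳ) = √(0.012062676) = 0.10983.

0.10983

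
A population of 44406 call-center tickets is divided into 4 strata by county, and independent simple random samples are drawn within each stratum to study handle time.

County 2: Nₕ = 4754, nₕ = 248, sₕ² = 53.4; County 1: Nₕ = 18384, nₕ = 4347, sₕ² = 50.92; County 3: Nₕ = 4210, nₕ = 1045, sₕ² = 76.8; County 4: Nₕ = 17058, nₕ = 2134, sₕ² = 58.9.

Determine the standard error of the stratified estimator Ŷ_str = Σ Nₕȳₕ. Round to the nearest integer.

3955

Var(Ŷ_str) = Σₕ Nₕ²(1 − fₕ)sₕ²/nₕ.
County 2: 4754²·(1 − 248/4754)·53.4/248 = 4.6125378 × 10^6.
County 1: 18384²·(1 − 4347/18384)·50.92/4347 = 3.0228254 × 10^6.
County 3: 4210²·(1 − 1045/4210)·76.8/1045 = 979266.14.
County 4: 17058²·(1 − 2134/17058)·58.9/2134 = 7.026422 × 10^6.
Sum = 1.5641051 × 10^7.
SE = √(1.5641051 × 10^7) = 3955.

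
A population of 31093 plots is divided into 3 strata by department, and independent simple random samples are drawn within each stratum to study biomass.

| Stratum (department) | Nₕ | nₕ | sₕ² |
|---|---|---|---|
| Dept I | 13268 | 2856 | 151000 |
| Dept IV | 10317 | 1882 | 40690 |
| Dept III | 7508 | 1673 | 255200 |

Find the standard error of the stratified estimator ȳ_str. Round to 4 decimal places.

4.0514

Var(ȳ_str) = Σₕ Wₕ²(1 − fₕ)sₕ²/nₕ with Wₕ = Nₕ/N, N = 31093.
Dept I: Wₕ = 0.42671984; term = 0.42671984²·(1 − 0.21525475)·151000/2856 = 7.5549764.
Dept IV: Wₕ = 0.33181102; term = 0.33181102²·(1 − 0.18241737)·40690/1882 = 1.9461725.
Dept III: Wₕ = 0.24146914; term = 0.24146914²·(1 − 0.22282898)·255200/1673 = 6.9123322.
Sum = 16.413481.
SE = √(16.413481) = 4.0514.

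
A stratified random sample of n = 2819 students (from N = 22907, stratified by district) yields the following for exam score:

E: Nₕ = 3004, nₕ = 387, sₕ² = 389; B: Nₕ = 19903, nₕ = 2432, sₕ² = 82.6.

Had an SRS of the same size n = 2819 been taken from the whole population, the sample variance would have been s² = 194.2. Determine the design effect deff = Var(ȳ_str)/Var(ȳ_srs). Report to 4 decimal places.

Var(ȳ_str) = Σ Wₕ²(1−fₕ)sₕ²/nₕ with Wₕ = Nₕ/22907:
  E: (3004/22907)²·(1−387/3004)·389/387 = 0.015059337
  B: (19903/22907)²·(1−2432/19903)·82.6/2432 = 0.022506935
  → Var(ȳ_str) = 0.037566272.
Var(ȳ_srs) = (1 − 2819/22907)·194.2/2819 = 0.060411919.
deff = 0.037566272 / 0.060411919 = 0.6218.

0.6218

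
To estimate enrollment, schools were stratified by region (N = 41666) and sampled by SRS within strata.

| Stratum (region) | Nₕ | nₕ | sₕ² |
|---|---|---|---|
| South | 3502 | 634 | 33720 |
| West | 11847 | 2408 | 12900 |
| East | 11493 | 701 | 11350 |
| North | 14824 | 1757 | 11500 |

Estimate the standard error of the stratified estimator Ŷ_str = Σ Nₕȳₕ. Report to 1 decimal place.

66402.7

Var(Ŷ_str) = Σₕ Nₕ²(1 − fₕ)sₕ²/nₕ.
South: 3502²·(1 − 634/3502)·33720/634 = 5.3418735 × 10^8.
West: 11847²·(1 − 2408/11847)·12900/2408 = 5.9905625 × 10^8.
East: 11493²·(1 − 701/11493)·11350/701 = 2.0082288 × 10^9.
North: 14824²·(1 − 1757/14824)·11500/1757 = 1.2678485 × 10^9.
Sum = 4.4093209 × 10^9.
SE = √(4.4093209 × 10^9) = 66402.7.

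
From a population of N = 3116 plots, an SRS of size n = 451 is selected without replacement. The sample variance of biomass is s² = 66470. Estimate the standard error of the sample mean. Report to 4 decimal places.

Under SRS without replacement, Var(ȳ) = (1 − f)·s²/n with f = n/N = 451/3116 = 0.14473684.
Var(ȳ) = (1 − 0.14473684)·66470/451 = 0.85526316·147.38359 = 126.05176.
SE(ȳ) = √(126.05176) = 11.2273.

11.2273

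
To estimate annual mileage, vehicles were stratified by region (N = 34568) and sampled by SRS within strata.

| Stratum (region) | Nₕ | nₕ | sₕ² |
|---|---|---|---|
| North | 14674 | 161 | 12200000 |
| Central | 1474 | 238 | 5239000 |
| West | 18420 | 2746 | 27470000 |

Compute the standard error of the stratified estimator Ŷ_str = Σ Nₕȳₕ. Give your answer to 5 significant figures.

4.3665 × 10^6

Var(Ŷ_str) = Σₕ Nₕ²(1 − fₕ)sₕ²/nₕ.
North: 14674²·(1 − 161/14674)·12200000/161 = 1.6137627 × 10^13.
Central: 1474²·(1 − 238/1474)·5239000/238 = 4.0103973 × 10^10.
West: 18420²·(1 − 2746/18420)·27470000/2746 = 2.8882022 × 10^12.
Sum = 1.9065933 × 10^13.
SE = √(1.9065933 × 10^13) = 4.3665 × 10^6.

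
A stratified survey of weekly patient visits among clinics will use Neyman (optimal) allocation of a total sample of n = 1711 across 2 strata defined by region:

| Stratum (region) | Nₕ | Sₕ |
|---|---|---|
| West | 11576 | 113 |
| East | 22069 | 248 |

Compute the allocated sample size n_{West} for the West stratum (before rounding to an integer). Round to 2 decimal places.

Neyman allocation: nₕ = n·NₕSₕ / Σⱼ NⱼSⱼ.
Σ NⱼSⱼ = 11576·113 + 22069·248 = 6.7812 × 10^6.
n_{West} = 1711·11576·113 / (6.7812 × 10^6) = 330.05.

330.05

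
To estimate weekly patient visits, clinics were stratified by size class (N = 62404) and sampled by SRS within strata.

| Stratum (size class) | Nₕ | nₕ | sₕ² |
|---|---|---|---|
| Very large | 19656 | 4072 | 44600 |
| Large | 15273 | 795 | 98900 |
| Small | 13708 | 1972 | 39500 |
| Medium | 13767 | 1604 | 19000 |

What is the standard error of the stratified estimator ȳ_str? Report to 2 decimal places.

Var(ȳ_str) = Σₕ Wₕ²(1 − fₕ)sₕ²/nₕ with Wₕ = Nₕ/N, N = 62404.
Very large: Wₕ = 0.31497981; term = 0.31497981²·(1 − 0.20716321)·44600/4072 = 0.86154173.
Large: Wₕ = 0.24474393; term = 0.24474393²·(1 − 0.05205264)·98900/795 = 7.0637811.
Small: Wₕ = 0.21966541; term = 0.21966541²·(1 − 0.14385760)·39500/1972 = 0.82748385.
Medium: Wₕ = 0.22061086; term = 0.22061086²·(1 − 0.11651050)·19000/1604 = 0.50933603.
Sum = 9.2621427.
SE = √(9.2621427) = 3.04.

3.04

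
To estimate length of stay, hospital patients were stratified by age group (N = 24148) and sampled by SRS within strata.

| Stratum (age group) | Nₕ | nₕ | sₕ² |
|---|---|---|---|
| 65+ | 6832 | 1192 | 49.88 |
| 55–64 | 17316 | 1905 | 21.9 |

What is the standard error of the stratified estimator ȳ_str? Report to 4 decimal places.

0.0896

Var(ȳ_str) = Σₕ Wₕ²(1 − fₕ)sₕ²/nₕ with Wₕ = Nₕ/N, N = 24148.
65+: Wₕ = 0.28292198; term = 0.28292198²·(1 − 0.17447307)·49.88/1192 = 0.0027651253.
55–64: Wₕ = 0.71707802; term = 0.71707802²·(1 − 0.11001386)·21.9/1905 = 0.0052609624.
Sum = 0.0080260877.
SE = √(0.0080260877) = 0.0896.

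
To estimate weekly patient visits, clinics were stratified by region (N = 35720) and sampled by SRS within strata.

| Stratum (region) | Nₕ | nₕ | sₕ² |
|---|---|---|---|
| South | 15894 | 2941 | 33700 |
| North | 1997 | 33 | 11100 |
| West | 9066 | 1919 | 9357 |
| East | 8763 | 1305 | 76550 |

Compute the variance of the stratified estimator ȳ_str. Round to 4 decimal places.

Var(ȳ_str) = Σₕ Wₕ²(1 − fₕ)sₕ²/nₕ with Wₕ = Nₕ/N, N = 35720.
South: Wₕ = 0.44496081; term = 0.44496081²·(1 − 0.18503838)·33700/2941 = 1.8489091.
North: Wₕ = 0.05590705; term = 0.05590705²·(1 − 0.01652479)·11100/33 = 1.0339646.
West: Wₕ = 0.25380739; term = 0.25380739²·(1 − 0.21166998)·9357/1919 = 0.24761574.
East: Wₕ = 0.24532475; term = 0.24532475²·(1 − 0.14892160)·76550/1305 = 3.0046021.
Sum = 6.1350915.

6.1351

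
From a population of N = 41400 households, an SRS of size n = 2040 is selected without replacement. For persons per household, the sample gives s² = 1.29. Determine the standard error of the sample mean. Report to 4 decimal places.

0.0245

Under SRS without replacement, Var(ȳ) = (1 − f)·s²/n with f = n/N = 2040/41400 = 0.04927536.
Var(ȳ) = (1 − 0.04927536)·1.29/2040 = 0.95072464·6.3235294 × 10^-4 = 6.0119352 × 10^-4.
SE(ȳ) = √(6.0119352 × 10^-4) = 0.0245.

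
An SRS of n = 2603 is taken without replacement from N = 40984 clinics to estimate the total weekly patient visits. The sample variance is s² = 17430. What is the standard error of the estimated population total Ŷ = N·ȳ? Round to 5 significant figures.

102630

Var(Ŷ) = N²·Var(ȳ) = N²·(1 − n/N)·s²/n.
f = 2603/40984 = 0.06351259; Var(ȳ) = 0.93648741·17430/2603 = 6.2708319.
Var(Ŷ) = 40984² · 6.2708319 = 1.0533043 × 10^10.
SE(Ŷ) = √(1.0533043 × 10^10) = 102630.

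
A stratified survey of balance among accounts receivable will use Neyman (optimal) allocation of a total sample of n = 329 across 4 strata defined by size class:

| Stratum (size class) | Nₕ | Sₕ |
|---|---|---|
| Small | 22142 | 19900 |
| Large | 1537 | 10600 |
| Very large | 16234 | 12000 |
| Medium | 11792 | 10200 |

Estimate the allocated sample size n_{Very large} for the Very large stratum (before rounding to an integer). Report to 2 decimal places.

Neyman allocation: nₕ = n·NₕSₕ / Σⱼ NⱼSⱼ.
Σ NⱼSⱼ = 22142·19900 + 1537·10600 + 16234·12000 + 11792·10200 = 7.720044 × 10^8.
n_{Very large} = 329·16234·12000 / (7.720044 × 10^8) = 83.02.

83.02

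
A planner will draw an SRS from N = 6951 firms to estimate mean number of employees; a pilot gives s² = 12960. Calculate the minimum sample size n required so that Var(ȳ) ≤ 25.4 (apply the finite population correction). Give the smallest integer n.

Without fpc, n₀ = s²/D = 12960/25.4 = 510.2362.
With fpc, (1 − n/N)·s²/n ≤ D requires n ≥ n₀/(1 + n₀/N) = 510.2362/(1 + 510.2362/6951) = 475.3437.
Rounding up, n = 476.

476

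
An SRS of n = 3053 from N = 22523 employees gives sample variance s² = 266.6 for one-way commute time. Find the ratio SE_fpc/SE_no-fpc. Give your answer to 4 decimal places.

f = n/N = 3053/22523 = 0.13555033.
SE_no-fpc = √(s²/n) = 0.29550625; SE_fpc = √((1−f)s²/n) = 0.27474926.
Ratio = √(1−f) = 0.92975786.

0.9298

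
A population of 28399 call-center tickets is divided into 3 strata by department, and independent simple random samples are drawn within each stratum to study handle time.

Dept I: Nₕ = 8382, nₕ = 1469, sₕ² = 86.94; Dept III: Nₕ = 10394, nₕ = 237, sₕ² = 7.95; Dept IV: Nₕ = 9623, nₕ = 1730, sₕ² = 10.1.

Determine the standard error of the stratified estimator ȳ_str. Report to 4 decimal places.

0.0959

Var(ȳ_str) = Σₕ Wₕ²(1 − fₕ)sₕ²/nₕ with Wₕ = Nₕ/N, N = 28399.
Dept I: Wₕ = 0.29515124; term = 0.29515124²·(1 − 0.17525650)·86.94/1469 = 0.0042521244.
Dept III: Wₕ = 0.36599880; term = 0.36599880²·(1 − 0.02280162)·7.95/237 = 0.0043909739.
Dept IV: Wₕ = 0.33884996; term = 0.33884996²·(1 − 0.17977762)·10.1/1730 = 5.4982156 × 10^-4.
Sum = 0.0091929199.
SE = √(0.0091929199) = 0.0959.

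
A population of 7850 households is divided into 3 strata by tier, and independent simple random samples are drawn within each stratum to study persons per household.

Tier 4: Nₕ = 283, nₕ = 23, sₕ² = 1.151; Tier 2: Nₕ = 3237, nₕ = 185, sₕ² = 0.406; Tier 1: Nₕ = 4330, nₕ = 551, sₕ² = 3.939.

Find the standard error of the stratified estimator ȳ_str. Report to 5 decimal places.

Var(ȳ_str) = Σₕ Wₕ²(1 − fₕ)sₕ²/nₕ with Wₕ = Nₕ/N, N = 7850.
Tier 4: Wₕ = 0.03605096; term = 0.03605096²·(1 − 0.08127208)·1.151/23 = 5.9754134 × 10^-5.
Tier 2: Wₕ = 0.41235669; term = 0.41235669²·(1 − 0.05715168)·0.406/185 = 3.5183758 × 10^-4.
Tier 1: Wₕ = 0.55159236; term = 0.55159236²·(1 − 0.12725173)·3.939/551 = 0.0018982782.
Sum = 0.0023098699.
SE = √(0.0023098699) = 0.04806.

0.04806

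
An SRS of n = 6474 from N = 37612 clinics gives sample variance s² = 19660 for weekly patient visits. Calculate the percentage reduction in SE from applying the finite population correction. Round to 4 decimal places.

9.0124

f = n/N = 6474/37612 = 0.17212592.
SE_no-fpc = √(s²/n) = 1.7426309; SE_fpc = √((1−f)s²/n) = 1.5855778.
Ratio = √(1−f) = 0.90987586. Reduction = 100·(1 − 0.90987586) = 9.0124%.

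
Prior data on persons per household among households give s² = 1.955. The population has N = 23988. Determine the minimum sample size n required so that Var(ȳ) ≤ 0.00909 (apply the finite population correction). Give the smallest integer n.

214

Without fpc, n₀ = s²/D = 1.955/0.00909 = 215.0715.
With fpc, (1 − n/N)·s²/n ≤ D requires n ≥ n₀/(1 + n₀/N) = 215.0715/(1 + 215.0715/23988) = 213.1603.
Rounding up, n = 214.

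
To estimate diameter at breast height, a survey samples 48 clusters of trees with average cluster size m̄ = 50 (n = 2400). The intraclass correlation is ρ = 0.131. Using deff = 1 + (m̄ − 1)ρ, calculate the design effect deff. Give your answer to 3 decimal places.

7.419

deff = 1 + (50 − 1)·0.131 = 1 + 6.419 = 7.419.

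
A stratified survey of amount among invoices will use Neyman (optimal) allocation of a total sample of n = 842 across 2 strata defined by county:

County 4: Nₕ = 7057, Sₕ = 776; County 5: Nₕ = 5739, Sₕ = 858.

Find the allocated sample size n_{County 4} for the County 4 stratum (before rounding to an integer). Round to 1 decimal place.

443.4

Neyman allocation: nₕ = n·NₕSₕ / Σⱼ NⱼSⱼ.
Σ NⱼSⱼ = 7057·776 + 5739·858 = 1.0400294 × 10^7.
n_{County 4} = 842·7057·776 / (1.0400294 × 10^7) = 443.4.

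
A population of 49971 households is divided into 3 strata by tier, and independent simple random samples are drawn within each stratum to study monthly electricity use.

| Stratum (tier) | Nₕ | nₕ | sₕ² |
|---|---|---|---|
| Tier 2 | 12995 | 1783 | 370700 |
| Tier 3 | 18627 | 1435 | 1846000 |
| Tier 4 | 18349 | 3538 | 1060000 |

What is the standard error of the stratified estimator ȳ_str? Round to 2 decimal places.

14.48

Var(ȳ_str) = Σₕ Wₕ²(1 − fₕ)sₕ²/nₕ with Wₕ = Nₕ/N, N = 49971.
Tier 2: Wₕ = 0.26005083; term = 0.26005083²·(1 − 0.13720662)·370700/1783 = 12.130942.
Tier 3: Wₕ = 0.37275620; term = 0.37275620²·(1 − 0.07703871)·1846000/1435 = 164.97306.
Tier 4: Wₕ = 0.36719297; term = 0.36719297²·(1 − 0.19281705)·1060000/3538 = 32.606842.
Sum = 209.71084.
SE = √(209.71084) = 14.48.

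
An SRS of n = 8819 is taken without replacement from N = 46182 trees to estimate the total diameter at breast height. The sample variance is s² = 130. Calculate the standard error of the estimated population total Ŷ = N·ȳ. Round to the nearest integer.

5043

Var(Ŷ) = N²·Var(ȳ) = N²·(1 − n/N)·s²/n.
f = 8819/46182 = 0.19096185; Var(ȳ) = 0.80903815·130/8819 = 0.011925951.
Var(Ŷ) = 46182² · 0.011925951 = 2.5435395 × 10^7.
SE(Ŷ) = √(2.5435395 × 10^7) = 5043.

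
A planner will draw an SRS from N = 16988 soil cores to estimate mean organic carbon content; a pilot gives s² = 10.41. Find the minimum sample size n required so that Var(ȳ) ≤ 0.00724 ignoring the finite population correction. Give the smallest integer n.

Without fpc, n₀ = s²/D = 10.41/0.00724 = 1437.8453.
Rounding up, n = 1438.

1438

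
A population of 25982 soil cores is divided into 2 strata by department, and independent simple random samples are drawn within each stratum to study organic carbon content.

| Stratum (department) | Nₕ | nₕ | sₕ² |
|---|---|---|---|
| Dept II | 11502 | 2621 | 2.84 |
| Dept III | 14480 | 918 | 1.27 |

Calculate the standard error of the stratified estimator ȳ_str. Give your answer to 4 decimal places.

Var(ȳ_str) = Σₕ Wₕ²(1 − fₕ)sₕ²/nₕ with Wₕ = Nₕ/N, N = 25982.
Dept II: Wₕ = 0.44269109; term = 0.44269109²·(1 − 0.22787341)·2.84/2621 = 1.6396132 × 10^-4.
Dept III: Wₕ = 0.55730891; term = 0.55730891²·(1 − 0.06339779)·1.27/918 = 4.0244653 × 10^-4.
Sum = 5.6640785 × 10^-4.
SE = √(5.6640785 × 10^-4) = 0.0238.

0.0238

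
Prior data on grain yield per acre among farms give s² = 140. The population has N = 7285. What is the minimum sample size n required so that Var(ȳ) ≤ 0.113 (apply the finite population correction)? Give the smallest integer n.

1059

Without fpc, n₀ = s²/D = 140/0.113 = 1238.9381.
With fpc, (1 − n/N)·s²/n ≤ D requires n ≥ n₀/(1 + n₀/N) = 1238.9381/(1 + 1238.9381/7285) = 1058.8608.
Rounding up, n = 1059.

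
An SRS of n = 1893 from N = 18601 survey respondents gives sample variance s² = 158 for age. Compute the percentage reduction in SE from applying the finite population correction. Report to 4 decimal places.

f = n/N = 1893/18601 = 0.10176872.
SE_no-fpc = √(s²/n) = 0.28890379; SE_fpc = √((1−f)s²/n) = 0.27380875.
Ratio = √(1−f) = 0.94775064. Reduction = 100·(1 − 0.94775064) = 5.2249%.

5.2249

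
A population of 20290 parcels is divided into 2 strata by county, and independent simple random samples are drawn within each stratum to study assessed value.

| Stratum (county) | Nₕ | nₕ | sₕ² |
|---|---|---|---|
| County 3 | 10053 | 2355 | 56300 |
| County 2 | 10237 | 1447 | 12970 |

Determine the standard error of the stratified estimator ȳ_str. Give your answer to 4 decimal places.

Var(ȳ_str) = Σₕ Wₕ²(1 − fₕ)sₕ²/nₕ with Wₕ = Nₕ/N, N = 20290.
County 3: Wₕ = 0.49546575; term = 0.49546575²·(1 − 0.23425843)·56300/2355 = 4.493937.
County 2: Wₕ = 0.50453425; term = 0.50453425²·(1 − 0.14135000)·12970/1447 = 1.9591556.
Sum = 6.4530926.
SE = √(6.4530926) = 2.5403.

2.5403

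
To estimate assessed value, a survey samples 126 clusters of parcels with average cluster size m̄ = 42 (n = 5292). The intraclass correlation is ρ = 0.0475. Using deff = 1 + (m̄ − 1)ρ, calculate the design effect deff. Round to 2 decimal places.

2.95

deff = 1 + (42 − 1)·0.0475 = 1 + 1.9475 = 2.9475.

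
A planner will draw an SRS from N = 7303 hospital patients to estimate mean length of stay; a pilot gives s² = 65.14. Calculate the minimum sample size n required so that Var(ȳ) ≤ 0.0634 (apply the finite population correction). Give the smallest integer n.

Without fpc, n₀ = s²/D = 65.14/0.0634 = 1027.4448.
With fpc, (1 − n/N)·s²/n ≤ D requires n ≥ n₀/(1 + n₀/N) = 1027.4448/(1 + 1027.4448/7303) = 900.7237.
Rounding up, n = 901.

901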